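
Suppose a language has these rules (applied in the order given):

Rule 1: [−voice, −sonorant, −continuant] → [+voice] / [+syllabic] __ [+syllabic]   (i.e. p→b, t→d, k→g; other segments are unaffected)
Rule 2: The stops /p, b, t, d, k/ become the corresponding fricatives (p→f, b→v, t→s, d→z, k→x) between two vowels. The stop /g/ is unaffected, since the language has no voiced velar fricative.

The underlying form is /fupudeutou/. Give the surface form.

Rule 1 (intervocalic voicing): /p/ is a voiceless stop between vowels /u/ and /u/, so it voices to [b]. /t/ is a voiceless stop between vowels /u/ and /o/, so it voices to [d]. /fupudeutou/ → fubudeudou.
Rule 2 (intervocalic spirantization): /b/ is a stop between vowels /u/ and /u/, so it spirantizes to the fricative [v]. /d/ is a stop between vowels /u/ and /e/, so it spirantizes to the fricative [z]. /d/ is a stop between vowels /u/ and /o/, so it spirantizes to the fricative [z]. /fubudeudou/ → fuvuzeuzou.

fuvuzeuzou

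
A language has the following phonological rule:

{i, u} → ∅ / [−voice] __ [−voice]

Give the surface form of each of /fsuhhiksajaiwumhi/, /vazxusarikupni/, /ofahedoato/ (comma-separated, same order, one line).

fshhksajaiwumhi, vazxsarikpni, ofahedoato

/fsuhhiksajaiwumhi/: /u/ is a high vowel flanked by voiceless consonants /s/ and /h/, so it deletes. /i/ is a high vowel flanked by voiceless consonants /h/ and /k/, so it deletes. → [fshhksajaiwumhi].
/vazxusarikupni/: /u/ is a high vowel flanked by voiceless consonants /x/ and /s/, so it deletes. /u/ is a high vowel flanked by voiceless consonants /k/ and /p/, so it deletes. → [vazxsarikpni].
/ofahedoato/: the rule's environment is not met; surfaces unchanged as [ofahedoato].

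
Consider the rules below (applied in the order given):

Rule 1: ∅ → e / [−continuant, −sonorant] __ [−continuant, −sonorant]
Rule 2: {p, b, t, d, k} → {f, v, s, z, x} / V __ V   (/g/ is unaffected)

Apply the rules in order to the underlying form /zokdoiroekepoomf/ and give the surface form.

Rule 1 (stop-cluster e-epenthesis): /k/ and /d/ form a stop–stop cluster, so [e] is inserted between them. /zokdoiroekepoomf/ → zokedoiroekepoomf.
Rule 2 (intervocalic spirantization): /k/ is a stop between vowels /o/ and /e/, so it spirantizes to the fricative [x]. /d/ is a stop between vowels /e/ and /o/, so it spirantizes to the fricative [z]. /k/ is a stop between vowels /e/ and /e/, so it spirantizes to the fricative [x]. /p/ is a stop between vowels /e/ and /o/, so it spirantizes to the fricative [f]. /zokedoiroekepoomf/ → zoxezoiroexefoomf.

zoxezoiroexefoomf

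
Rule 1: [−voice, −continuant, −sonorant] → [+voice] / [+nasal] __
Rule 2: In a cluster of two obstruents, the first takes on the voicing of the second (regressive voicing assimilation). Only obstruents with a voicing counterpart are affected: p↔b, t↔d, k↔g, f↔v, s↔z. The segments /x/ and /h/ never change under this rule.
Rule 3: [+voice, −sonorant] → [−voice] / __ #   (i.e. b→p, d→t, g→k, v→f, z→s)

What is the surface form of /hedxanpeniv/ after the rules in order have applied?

Rule 1 (post-nasal voicing): /p/ is a voiceless stop immediately after the nasal /n/, so it voices to [b]. /hedxanpeniv/ → hedxanbeniv.
Rule 2 (regressive voicing assimilation): /d/ precedes the voiceless obstruent /x/, so it devoices to [t] by assimilation. /hedxanbeniv/ → hetxanbeniv.
Rule 3 (final devoicing): /v/ is a voiced obstruent in word-final position, so it devoices to [f]. /hetxanbeniv/ → hetxanbenif.

hetxanbenif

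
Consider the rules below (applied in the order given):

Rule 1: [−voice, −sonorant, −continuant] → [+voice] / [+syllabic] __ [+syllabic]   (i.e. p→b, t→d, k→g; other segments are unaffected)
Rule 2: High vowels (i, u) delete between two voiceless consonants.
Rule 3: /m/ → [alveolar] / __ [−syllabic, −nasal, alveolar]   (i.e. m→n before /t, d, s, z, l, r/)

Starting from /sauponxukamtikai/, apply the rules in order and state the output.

Rule 1 (intervocalic voicing): /p/ is a voiceless stop between vowels /u/ and /o/, so it voices to [b]. /k/ is a voiceless stop between vowels /u/ and /a/, so it voices to [g]. /k/ is a voiceless stop between vowels /i/ and /a/, so it voices to [g]. /sauponxukamtikai/ → saubonxugamtigai.
Rule 2 (high vowel syncope): no segment meets the environment; /saubonxugamtigai/ is unchanged.
Rule 3 (nasal place assimilation): /m/ precedes the alveolar consonant /t/, so it assimilates in place to [n]. /saubonxugamtigai/ → saubonxugantigai.

saubonxugantigai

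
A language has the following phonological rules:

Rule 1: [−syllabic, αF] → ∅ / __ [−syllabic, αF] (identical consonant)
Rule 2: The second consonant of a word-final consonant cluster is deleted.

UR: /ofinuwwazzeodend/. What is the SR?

Rule 1 (degemination): /ww/ is a geminate; the first /w/ deletes. /zz/ is a geminate; the first /z/ deletes. /ofinuwwazzeodend/ → ofinuwazeodend.
Rule 2 (final cluster simplification): /d/ is the second consonant of a word-final cluster /nd/, so it deletes. /ofinuwazeodend/ → ofinuwazeoden.

ofinuwazeoden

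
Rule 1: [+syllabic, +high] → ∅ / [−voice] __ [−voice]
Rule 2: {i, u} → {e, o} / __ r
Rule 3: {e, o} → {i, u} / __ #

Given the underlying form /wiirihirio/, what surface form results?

Rule 1 (high vowel syncope): no segment meets the environment; /wiirihirio/ is unchanged.
Rule 2 (pre-rhotic lowering): /i/ is a high vowel immediately before /r/, so it lowers to [e]. /i/ is a high vowel immediately before /r/, so it lowers to [e]. /wiirihirio/ → wieriherio.
Rule 3 (final vowel raising): /o/ is a mid vowel in word-final position, so it raises to [u]. /wieriherio/ → wieriheriu.

wieriheriu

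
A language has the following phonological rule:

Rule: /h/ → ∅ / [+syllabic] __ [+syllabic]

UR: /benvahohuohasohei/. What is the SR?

/h/ occurs between vowels /a/ and /o/, so it deletes.
/h/ occurs between vowels /o/ and /u/, so it deletes.
/h/ occurs between vowels /o/ and /a/, so it deletes.
/h/ occurs between vowels /o/ and /e/, so it deletes.
Surface form: [benvaouoasoei].

benvaouoasoei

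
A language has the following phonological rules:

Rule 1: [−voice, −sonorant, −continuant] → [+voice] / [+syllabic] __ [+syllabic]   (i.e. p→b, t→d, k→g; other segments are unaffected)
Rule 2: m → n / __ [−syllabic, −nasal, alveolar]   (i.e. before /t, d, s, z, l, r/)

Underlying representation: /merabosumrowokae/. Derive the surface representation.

Rule 1 (intervocalic voicing): /k/ is a voiceless stop between vowels /o/ and /a/, so it voices to [g]. /merabosumrowokae/ → merabosumrowogae.
Rule 2 (nasal place assimilation): /m/ precedes the alveolar consonant /r/, so it assimilates in place to [n]. /merabosumrowogae/ → merabosunrowogae.

merabosunrowogae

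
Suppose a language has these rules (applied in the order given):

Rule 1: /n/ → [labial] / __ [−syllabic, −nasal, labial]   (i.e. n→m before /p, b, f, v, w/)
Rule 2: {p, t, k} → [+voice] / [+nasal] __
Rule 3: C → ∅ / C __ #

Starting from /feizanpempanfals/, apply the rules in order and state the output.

Rule 1 (nasal place assimilation): /n/ precedes the labial consonant /p/, so it assimilates in place to [m]. /n/ precedes the labial consonant /f/, so it assimilates in place to [m]. /feizanpempanfals/ → feizampempamfals.
Rule 2 (post-nasal voicing): /p/ is a voiceless stop immediately after the nasal /m/, so it voices to [b]. /p/ is a voiceless stop immediately after the nasal /m/, so it voices to [b]. /feizampempamfals/ → feizambembamfals.
Rule 3 (final cluster simplification): /s/ is the second consonant of a word-final cluster /ls/, so it deletes. /feizambembamfals/ → feizambembamfal.

feizambembamfal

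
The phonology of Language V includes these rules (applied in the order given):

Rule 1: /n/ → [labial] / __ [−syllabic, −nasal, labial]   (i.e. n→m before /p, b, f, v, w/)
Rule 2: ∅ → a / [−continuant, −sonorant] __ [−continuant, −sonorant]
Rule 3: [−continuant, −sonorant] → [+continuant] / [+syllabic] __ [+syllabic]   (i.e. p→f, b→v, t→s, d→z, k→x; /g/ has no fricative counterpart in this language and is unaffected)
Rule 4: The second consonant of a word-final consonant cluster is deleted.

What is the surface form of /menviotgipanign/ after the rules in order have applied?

memviosagifanig

Rule 1 (nasal place assimilation): /n/ precedes the labial consonant /v/, so it assimilates in place to [m]. /menviotgipanign/ → memviotgipanign.
Rule 2 (stop-cluster a-epenthesis): /t/ and /g/ form a stop–stop cluster, so [a] is inserted between them. /memviotgipanign/ → memviotagipanign.
Rule 3 (intervocalic spirantization): /t/ is a stop between vowels /o/ and /a/, so it spirantizes to the fricative [s]. /p/ is a stop between vowels /i/ and /a/, so it spirantizes to the fricative [f]. /memviotagipanign/ → memviosagifanign.
Rule 4 (final cluster simplification): /n/ is the second consonant of a word-final cluster /gn/, so it deletes. /memviosagifanign/ → memviosagifanig.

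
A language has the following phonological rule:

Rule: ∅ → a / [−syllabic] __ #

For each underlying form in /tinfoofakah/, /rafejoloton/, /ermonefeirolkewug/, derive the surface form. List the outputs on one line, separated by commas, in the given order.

tinfoofakaha, rafejolotona, ermonefeirolkewuga

/tinfoofakah/: the form ends in the consonant /h/, so [a] is inserted word-finally. → [tinfoofakaha].
/rafejoloton/: the form ends in the consonant /n/, so [a] is inserted word-finally. → [rafejolotona].
/ermonefeirolkewug/: the form ends in the consonant /g/, so [a] is inserted word-finally. → [ermonefeirolkewuga].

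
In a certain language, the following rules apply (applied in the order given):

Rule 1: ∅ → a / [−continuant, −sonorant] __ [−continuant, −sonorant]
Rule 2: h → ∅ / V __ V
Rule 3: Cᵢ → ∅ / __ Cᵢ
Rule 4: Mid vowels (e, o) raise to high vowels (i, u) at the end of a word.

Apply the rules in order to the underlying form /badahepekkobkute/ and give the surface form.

Rule 1 (stop-cluster a-epenthesis): /k/ and /k/ form a stop–stop cluster, so [a] is inserted between them. /b/ and /k/ form a stop–stop cluster, so [a] is inserted between them. /badahepekkobkute/ → badahepekakobakute.
Rule 2 (intervocalic h-deletion): /h/ occurs between vowels /a/ and /e/, so it deletes. /badahepekakobakute/ → badaepekakobakute.
Rule 3 (degemination): no segment meets the environment; /badaepekakobakute/ is unchanged.
Rule 4 (final vowel raising): /e/ is a mid vowel in word-final position, so it raises to [i]. /badaepekakobakute/ → badaepekakobakuti.

badaepekakobakuti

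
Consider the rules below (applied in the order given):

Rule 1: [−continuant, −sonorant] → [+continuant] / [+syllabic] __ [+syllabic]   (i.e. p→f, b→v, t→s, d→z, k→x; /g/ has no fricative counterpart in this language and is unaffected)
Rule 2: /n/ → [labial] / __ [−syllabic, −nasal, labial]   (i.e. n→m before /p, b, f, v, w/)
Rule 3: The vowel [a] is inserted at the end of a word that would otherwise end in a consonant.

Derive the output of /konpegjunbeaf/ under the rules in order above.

Rule 1 (intervocalic spirantization): no segment meets the environment; /konpegjunbeaf/ is unchanged.
Rule 2 (nasal place assimilation): /n/ precedes the labial consonant /p/, so it assimilates in place to [m]. /n/ precedes the labial consonant /b/, so it assimilates in place to [m]. /konpegjunbeaf/ → kompegjumbeaf.
Rule 3 (final a-epenthesis): the form ends in the consonant /f/, so [a] is inserted word-finally. /kompegjumbeaf/ → kompegjumbeafa.

kompegjumbeafa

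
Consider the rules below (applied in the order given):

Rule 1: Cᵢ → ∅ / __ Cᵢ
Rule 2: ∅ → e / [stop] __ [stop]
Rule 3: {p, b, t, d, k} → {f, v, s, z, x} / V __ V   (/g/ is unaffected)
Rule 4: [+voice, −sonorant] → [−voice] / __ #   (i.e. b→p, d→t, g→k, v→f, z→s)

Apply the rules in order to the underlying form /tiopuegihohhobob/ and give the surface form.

Rule 1 (degemination): /hh/ is a geminate; the first /h/ deletes. /tiopuegihohhobob/ → tiopuegihohobob.
Rule 2 (stop-cluster e-epenthesis): no segment meets the environment; /tiopuegihohobob/ is unchanged.
Rule 3 (intervocalic spirantization): /p/ is a stop between vowels /o/ and /u/, so it spirantizes to the fricative [f]. /b/ is a stop between vowels /o/ and /o/, so it spirantizes to the fricative [v]. /tiopuegihohobob/ → tiofuegihohovob.
Rule 4 (final devoicing): /b/ is a voiced obstruent in word-final position, so it devoices to [p]. /tiofuegihohovob/ → tiofuegihohovop.

tiofuegihohovop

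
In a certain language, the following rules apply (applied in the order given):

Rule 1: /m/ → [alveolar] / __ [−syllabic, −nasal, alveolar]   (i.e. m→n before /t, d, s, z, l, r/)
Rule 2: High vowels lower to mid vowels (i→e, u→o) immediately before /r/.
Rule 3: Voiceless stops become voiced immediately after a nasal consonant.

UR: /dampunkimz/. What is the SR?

dambunginz

Rule 1 (nasal place assimilation): /m/ precedes the alveolar consonant /z/, so it assimilates in place to [n]. /dampunkimz/ → dampunkinz.
Rule 2 (pre-rhotic lowering): no segment meets the environment; /dampunkinz/ is unchanged.
Rule 3 (post-nasal voicing): /p/ is a voiceless stop immediately after the nasal /m/, so it voices to [b]. /k/ is a voiceless stop immediately after the nasal /n/, so it voices to [g]. /dampunkinz/ → dambunginz.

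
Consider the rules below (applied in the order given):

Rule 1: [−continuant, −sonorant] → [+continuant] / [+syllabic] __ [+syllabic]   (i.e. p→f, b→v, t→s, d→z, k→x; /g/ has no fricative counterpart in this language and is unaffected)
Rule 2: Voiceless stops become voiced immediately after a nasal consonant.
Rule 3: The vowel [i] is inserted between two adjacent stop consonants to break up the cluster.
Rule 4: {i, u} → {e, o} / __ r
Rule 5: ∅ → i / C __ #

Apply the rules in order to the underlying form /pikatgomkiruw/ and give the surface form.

Rule 1 (intervocalic spirantization): /k/ is a stop between vowels /i/ and /a/, so it spirantizes to the fricative [x]. /pikatgomkiruw/ → pixatgomkiruw.
Rule 2 (post-nasal voicing): /k/ is a voiceless stop immediately after the nasal /m/, so it voices to [g]. /pixatgomkiruw/ → pixatgomgiruw.
Rule 3 (stop-cluster i-epenthesis): /t/ and /g/ form a stop–stop cluster, so [i] is inserted between them. /pixatgomgiruw/ → pixatigomgiruw.
Rule 4 (pre-rhotic lowering): /i/ is a high vowel immediately before /r/, so it lowers to [e]. /pixatigomgiruw/ → pixatigomgeruw.
Rule 5 (final i-epenthesis): the form ends in the consonant /w/, so [i] is inserted word-finally. /pixatigomgeruw/ → pixatigomgeruwi.

pixatigomgeruwi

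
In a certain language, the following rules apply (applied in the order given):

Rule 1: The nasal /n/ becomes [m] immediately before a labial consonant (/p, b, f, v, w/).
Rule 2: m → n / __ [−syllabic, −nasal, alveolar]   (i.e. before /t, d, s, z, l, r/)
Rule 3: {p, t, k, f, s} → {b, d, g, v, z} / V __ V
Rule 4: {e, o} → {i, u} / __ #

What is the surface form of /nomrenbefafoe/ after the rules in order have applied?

nonrembevavoi

Rule 1 (nasal place assimilation): /n/ precedes the labial consonant /b/, so it assimilates in place to [m]. /nomrenbefafoe/ → nomrembefafoe.
Rule 2 (nasal place assimilation): /m/ precedes the alveolar consonant /r/, so it assimilates in place to [n]. /nomrembefafoe/ → nonrembefafoe.
Rule 3 (intervocalic voicing): /f/ is a voiceless obstruent between vowels /e/ and /a/, so it voices to [v]. /f/ is a voiceless obstruent between vowels /a/ and /o/, so it voices to [v]. /nonrembefafoe/ → nonrembevavoe.
Rule 4 (final vowel raising): /e/ is a mid vowel in word-final position, so it raises to [i]. /nonrembevavoe/ → nonrembevavoi.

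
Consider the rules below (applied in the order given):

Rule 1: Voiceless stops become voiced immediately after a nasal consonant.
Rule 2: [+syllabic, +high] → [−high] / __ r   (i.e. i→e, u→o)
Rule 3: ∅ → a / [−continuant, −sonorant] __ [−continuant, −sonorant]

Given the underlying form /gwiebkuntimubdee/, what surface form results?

Rule 1 (post-nasal voicing): /t/ is a voiceless stop immediately after the nasal /n/, so it voices to [d]. /gwiebkuntimubdee/ → gwiebkundimubdee.
Rule 2 (pre-rhotic lowering): no segment meets the environment; /gwiebkundimubdee/ is unchanged.
Rule 3 (stop-cluster a-epenthesis): /b/ and /k/ form a stop–stop cluster, so [a] is inserted between them. /b/ and /d/ form a stop–stop cluster, so [a] is inserted between them. /gwiebkundimubdee/ → gwiebakundimubadee.

gwiebakundimubadee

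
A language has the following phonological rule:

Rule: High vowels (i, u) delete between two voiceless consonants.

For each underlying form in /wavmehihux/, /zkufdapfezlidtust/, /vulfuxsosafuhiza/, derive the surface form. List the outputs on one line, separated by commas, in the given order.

/wavmehihux/: /i/ is a high vowel flanked by voiceless consonants /h/ and /h/, so it deletes. /u/ is a high vowel flanked by voiceless consonants /h/ and /x/, so it deletes. → [wavmehhx].
/zkufdapfezlidtust/: /u/ is a high vowel flanked by voiceless consonants /k/ and /f/, so it deletes. /u/ is a high vowel flanked by voiceless consonants /t/ and /s/, so it deletes. → [zkfdapfezlidtst].
/vulfuxsosafuhiza/: /u/ is a high vowel flanked by voiceless consonants /f/ and /x/, so it deletes. /u/ is a high vowel flanked by voiceless consonants /f/ and /h/, so it deletes. → [vulfxsosafhiza].

wavmehhx, zkfdapfezlidtst, vulfxsosafhiza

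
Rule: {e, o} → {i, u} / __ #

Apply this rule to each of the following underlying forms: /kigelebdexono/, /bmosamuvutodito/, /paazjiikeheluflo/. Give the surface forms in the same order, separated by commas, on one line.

/kigelebdexono/: /o/ is a mid vowel in word-final position, so it raises to [u]. → [kigelebdexonu].
/bmosamuvutodito/: /o/ is a mid vowel in word-final position, so it raises to [u]. → [bmosamuvutoditu].
/paazjiikeheluflo/: /o/ is a mid vowel in word-final position, so it raises to [u]. → [paazjiikeheluflu].

kigelebdexonu, bmosamuvutoditu, paazjiikeheluflu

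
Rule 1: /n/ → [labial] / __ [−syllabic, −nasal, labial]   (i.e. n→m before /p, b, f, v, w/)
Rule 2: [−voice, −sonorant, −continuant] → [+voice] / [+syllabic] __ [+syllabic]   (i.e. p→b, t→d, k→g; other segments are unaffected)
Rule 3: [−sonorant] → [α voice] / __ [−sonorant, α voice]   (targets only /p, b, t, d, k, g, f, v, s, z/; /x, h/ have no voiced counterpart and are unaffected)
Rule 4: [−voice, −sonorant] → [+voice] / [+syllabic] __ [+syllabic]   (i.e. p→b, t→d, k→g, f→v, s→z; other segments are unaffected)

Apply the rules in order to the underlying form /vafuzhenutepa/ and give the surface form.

Rule 1 (nasal place assimilation): no segment meets the environment; /vafuzhenutepa/ is unchanged.
Rule 2 (intervocalic voicing): /t/ is a voiceless stop between vowels /u/ and /e/, so it voices to [d]. /p/ is a voiceless stop between vowels /e/ and /a/, so it voices to [b]. /vafuzhenutepa/ → vafuzhenudeba.
Rule 3 (regressive voicing assimilation): /z/ precedes the voiceless obstruent /h/, so it devoices to [s] by assimilation. /vafuzhenudeba/ → vafushenudeba.
Rule 4 (intervocalic voicing): /f/ is a voiceless obstruent between vowels /a/ and /u/, so it voices to [v]. /vafushenudeba/ → vavushenudeba.

vavushenudeba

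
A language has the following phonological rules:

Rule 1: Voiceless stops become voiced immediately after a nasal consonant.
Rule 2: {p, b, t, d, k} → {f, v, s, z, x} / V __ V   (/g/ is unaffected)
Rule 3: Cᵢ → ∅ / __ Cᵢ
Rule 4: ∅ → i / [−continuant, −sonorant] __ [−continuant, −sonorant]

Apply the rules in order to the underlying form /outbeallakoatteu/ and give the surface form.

outibealaxoateu

Rule 1 (post-nasal voicing): no segment meets the environment; /outbeallakoatteu/ is unchanged.
Rule 2 (intervocalic spirantization): /k/ is a stop between vowels /a/ and /o/, so it spirantizes to the fricative [x]. /outbeallakoatteu/ → outbeallaxoatteu.
Rule 3 (degemination): /ll/ is a geminate; the first /l/ deletes. /tt/ is a geminate; the first /t/ deletes. /outbeallaxoatteu/ → outbealaxoateu.
Rule 4 (stop-cluster i-epenthesis): /t/ and /b/ form a stop–stop cluster, so [i] is inserted between them. /outbealaxoateu/ → outibealaxoateu.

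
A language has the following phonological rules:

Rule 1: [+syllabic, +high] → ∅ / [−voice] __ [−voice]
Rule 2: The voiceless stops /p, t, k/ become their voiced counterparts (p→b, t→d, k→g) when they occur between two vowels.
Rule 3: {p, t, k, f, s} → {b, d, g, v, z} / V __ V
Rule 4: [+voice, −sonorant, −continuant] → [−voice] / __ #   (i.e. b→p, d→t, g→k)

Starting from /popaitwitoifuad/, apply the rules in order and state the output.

pobaitwidoivuat

Rule 1 (high vowel syncope): no segment meets the environment; /popaitwitoifuad/ is unchanged.
Rule 2 (intervocalic voicing): /p/ is a voiceless stop between vowels /o/ and /a/, so it voices to [b]. /t/ is a voiceless stop between vowels /i/ and /o/, so it voices to [d]. /popaitwitoifuad/ → pobaitwidoifuad.
Rule 3 (intervocalic voicing): /f/ is a voiceless obstruent between vowels /i/ and /u/, so it voices to [v]. /pobaitwidoifuad/ → pobaitwidoivuad.
Rule 4 (final devoicing): /d/ is a voiced stop in word-final position, so it devoices to [t]. /pobaitwidoivuad/ → pobaitwidoivuat.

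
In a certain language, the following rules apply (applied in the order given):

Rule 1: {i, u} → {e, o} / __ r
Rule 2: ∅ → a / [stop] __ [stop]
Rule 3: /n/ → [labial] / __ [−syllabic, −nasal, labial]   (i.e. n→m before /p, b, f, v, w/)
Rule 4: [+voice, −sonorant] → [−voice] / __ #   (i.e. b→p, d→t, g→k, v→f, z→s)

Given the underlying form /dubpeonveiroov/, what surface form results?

Rule 1 (pre-rhotic lowering): /i/ is a high vowel immediately before /r/, so it lowers to [e]. /dubpeonveiroov/ → dubpeonveeroov.
Rule 2 (stop-cluster a-epenthesis): /b/ and /p/ form a stop–stop cluster, so [a] is inserted between them. /dubpeonveeroov/ → dubapeonveeroov.
Rule 3 (nasal place assimilation): /n/ precedes the labial consonant /v/, so it assimilates in place to [m]. /dubapeonveeroov/ → dubapeomveeroov.
Rule 4 (final devoicing): /v/ is a voiced obstruent in word-final position, so it devoices to [f]. /dubapeomveeroov/ → dubapeomveeroof.

dubapeomveeroof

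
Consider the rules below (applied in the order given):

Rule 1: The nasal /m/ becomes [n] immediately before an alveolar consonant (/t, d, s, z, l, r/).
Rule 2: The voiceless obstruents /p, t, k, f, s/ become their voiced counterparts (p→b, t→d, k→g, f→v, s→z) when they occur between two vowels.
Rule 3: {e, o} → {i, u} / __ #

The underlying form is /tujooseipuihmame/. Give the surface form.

tujoozeibuihmami

Rule 1 (nasal place assimilation): no segment meets the environment; /tujooseipuihmame/ is unchanged.
Rule 2 (intervocalic voicing): /s/ is a voiceless obstruent between vowels /o/ and /e/, so it voices to [z]. /p/ is a voiceless obstruent between vowels /i/ and /u/, so it voices to [b]. /tujooseipuihmame/ → tujoozeibuihmame.
Rule 3 (final vowel raising): /e/ is a mid vowel in word-final position, so it raises to [i]. /tujoozeibuihmame/ → tujoozeibuihmami.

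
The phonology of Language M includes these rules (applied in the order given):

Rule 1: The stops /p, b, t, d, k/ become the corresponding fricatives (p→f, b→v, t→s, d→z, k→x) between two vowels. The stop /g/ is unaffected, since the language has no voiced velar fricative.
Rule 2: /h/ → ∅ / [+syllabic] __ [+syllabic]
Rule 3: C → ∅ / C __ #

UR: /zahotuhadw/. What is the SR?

zaosuad

Rule 1 (intervocalic spirantization): /t/ is a stop between vowels /o/ and /u/, so it spirantizes to the fricative [s]. /zahotuhadw/ → zahosuhadw.
Rule 2 (intervocalic h-deletion): /h/ occurs between vowels /a/ and /o/, so it deletes. /h/ occurs between vowels /u/ and /a/, so it deletes. /zahosuhadw/ → zaosuadw.
Rule 3 (final cluster simplification): /w/ is the second consonant of a word-final cluster /dw/, so it deletes. /zaosuadw/ → zaosuad.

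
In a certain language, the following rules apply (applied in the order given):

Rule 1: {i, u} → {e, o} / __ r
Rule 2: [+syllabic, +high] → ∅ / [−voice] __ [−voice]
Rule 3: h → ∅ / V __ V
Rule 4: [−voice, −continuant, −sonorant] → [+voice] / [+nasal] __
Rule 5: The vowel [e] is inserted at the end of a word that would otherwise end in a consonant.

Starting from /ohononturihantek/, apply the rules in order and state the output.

Rule 1 (pre-rhotic lowering): /u/ is a high vowel immediately before /r/, so it lowers to [o]. /ohononturihantek/ → ohonontorihantek.
Rule 2 (high vowel syncope): no segment meets the environment; /ohonontorihantek/ is unchanged.
Rule 3 (intervocalic h-deletion): /h/ occurs between vowels /o/ and /o/, so it deletes. /h/ occurs between vowels /i/ and /a/, so it deletes. /ohonontorihantek/ → oonontoriantek.
Rule 4 (post-nasal voicing): /t/ is a voiceless stop immediately after the nasal /n/, so it voices to [d]. /t/ is a voiceless stop immediately after the nasal /n/, so it voices to [d]. /oonontoriantek/ → oonondoriandek.
Rule 5 (final e-epenthesis): the form ends in the consonant /k/, so [e] is inserted word-finally. /oonondoriandek/ → oonondoriandeke.

oonondoriandeke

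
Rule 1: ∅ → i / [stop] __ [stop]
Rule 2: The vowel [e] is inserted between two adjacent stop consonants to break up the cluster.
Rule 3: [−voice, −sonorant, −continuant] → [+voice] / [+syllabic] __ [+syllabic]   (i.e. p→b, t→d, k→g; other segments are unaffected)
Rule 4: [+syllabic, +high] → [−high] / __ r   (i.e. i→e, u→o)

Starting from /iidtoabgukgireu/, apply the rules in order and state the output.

iididoabigugigereu

Rule 1 (stop-cluster i-epenthesis): /d/ and /t/ form a stop–stop cluster, so [i] is inserted between them. /b/ and /g/ form a stop–stop cluster, so [i] is inserted between them. /k/ and /g/ form a stop–stop cluster, so [i] is inserted between them. /iidtoabgukgireu/ → iiditoabigukigireu.
Rule 2 (stop-cluster e-epenthesis): no segment meets the environment; /iiditoabigukigireu/ is unchanged.
Rule 3 (intervocalic voicing): /t/ is a voiceless stop between vowels /i/ and /o/, so it voices to [d]. /k/ is a voiceless stop between vowels /u/ and /i/, so it voices to [g]. /iiditoabigukigireu/ → iididoabigugigireu.
Rule 4 (pre-rhotic lowering): /i/ is a high vowel immediately before /r/, so it lowers to [e]. /iididoabigugigireu/ → iididoabigugigereu.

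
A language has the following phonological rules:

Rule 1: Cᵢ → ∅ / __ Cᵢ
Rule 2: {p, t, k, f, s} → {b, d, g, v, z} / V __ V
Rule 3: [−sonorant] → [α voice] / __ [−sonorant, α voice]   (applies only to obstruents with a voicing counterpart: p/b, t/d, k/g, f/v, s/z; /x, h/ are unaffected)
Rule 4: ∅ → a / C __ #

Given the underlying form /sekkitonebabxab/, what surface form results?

Rule 1 (degemination): /kk/ is a geminate; the first /k/ deletes. /sekkitonebabxab/ → sekitonebabxab.
Rule 2 (intervocalic voicing): /k/ is a voiceless obstruent between vowels /e/ and /i/, so it voices to [g]. /t/ is a voiceless obstruent between vowels /i/ and /o/, so it voices to [d]. /sekitonebabxab/ → segidonebabxab.
Rule 3 (regressive voicing assimilation): /b/ precedes the voiceless obstruent /x/, so it devoices to [p] by assimilation. /segidonebabxab/ → segidonebapxab.
Rule 4 (final a-epenthesis): the form ends in the consonant /b/, so [a] is inserted word-finally. /segidonebapxab/ → segidonebapxaba.

segidonebapxaba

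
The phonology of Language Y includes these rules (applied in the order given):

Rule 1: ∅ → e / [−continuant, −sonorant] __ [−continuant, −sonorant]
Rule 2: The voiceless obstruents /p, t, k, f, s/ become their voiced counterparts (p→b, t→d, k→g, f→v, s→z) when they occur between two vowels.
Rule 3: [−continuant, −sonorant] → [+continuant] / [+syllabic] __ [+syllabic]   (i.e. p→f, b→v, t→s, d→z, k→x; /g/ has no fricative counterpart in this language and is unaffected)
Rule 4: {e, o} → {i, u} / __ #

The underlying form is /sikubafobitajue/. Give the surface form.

Rule 1 (stop-cluster e-epenthesis): no segment meets the environment; /sikubafobitajue/ is unchanged.
Rule 2 (intervocalic voicing): /k/ is a voiceless obstruent between vowels /i/ and /u/, so it voices to [g]. /f/ is a voiceless obstruent between vowels /a/ and /o/, so it voices to [v]. /t/ is a voiceless obstruent between vowels /i/ and /a/, so it voices to [d]. /sikubafobitajue/ → sigubavobidajue.
Rule 3 (intervocalic spirantization): /b/ is a stop between vowels /u/ and /a/, so it spirantizes to the fricative [v]. /b/ is a stop between vowels /o/ and /i/, so it spirantizes to the fricative [v]. /d/ is a stop between vowels /i/ and /a/, so it spirantizes to the fricative [z]. /sigubavobidajue/ → siguvavovizajue.
Rule 4 (final vowel raising): /e/ is a mid vowel in word-final position, so it raises to [i]. /siguvavovizajue/ → siguvavovizajui.

siguvavovizajui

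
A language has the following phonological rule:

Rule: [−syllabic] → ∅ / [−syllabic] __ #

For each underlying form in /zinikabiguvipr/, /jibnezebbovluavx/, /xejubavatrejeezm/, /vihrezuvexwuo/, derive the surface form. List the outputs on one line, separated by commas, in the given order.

/zinikabiguvipr/: /r/ is the second consonant of a word-final cluster /pr/, so it deletes. → [zinikabiguvip].
/jibnezebbovluavx/: /x/ is the second consonant of a word-final cluster /vx/, so it deletes. → [jibnezebbovluav].
/xejubavatrejeezm/: /m/ is the second consonant of a word-final cluster /zm/, so it deletes. → [xejubavatrejeez].
/vihrezuvexwuo/: the rule's environment is not met; surfaces unchanged as [vihrezuvexwuo].

zinikabiguvip, jibnezebbovluav, xejubavatrejeez, vihrezuvexwuo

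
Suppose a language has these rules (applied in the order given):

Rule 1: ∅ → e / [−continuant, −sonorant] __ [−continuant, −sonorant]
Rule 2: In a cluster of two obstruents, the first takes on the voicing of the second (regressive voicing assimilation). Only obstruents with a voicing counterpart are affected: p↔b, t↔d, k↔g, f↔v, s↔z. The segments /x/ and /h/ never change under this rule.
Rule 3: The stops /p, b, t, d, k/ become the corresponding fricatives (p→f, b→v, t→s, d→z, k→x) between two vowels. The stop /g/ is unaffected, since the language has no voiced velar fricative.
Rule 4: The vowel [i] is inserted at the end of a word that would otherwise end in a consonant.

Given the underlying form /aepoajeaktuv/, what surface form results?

Rule 1 (stop-cluster e-epenthesis): /k/ and /t/ form a stop–stop cluster, so [e] is inserted between them. /aepoajeaktuv/ → aepoajeaketuv.
Rule 2 (regressive voicing assimilation): no segment meets the environment; /aepoajeaketuv/ is unchanged.
Rule 3 (intervocalic spirantization): /p/ is a stop between vowels /e/ and /o/, so it spirantizes to the fricative [f]. /k/ is a stop between vowels /a/ and /e/, so it spirantizes to the fricative [x]. /t/ is a stop between vowels /e/ and /u/, so it spirantizes to the fricative [s]. /aepoajeaketuv/ → aefoajeaxesuv.
Rule 4 (final i-epenthesis): the form ends in the consonant /v/, so [i] is inserted word-finally. /aefoajeaxesuv/ → aefoajeaxesuvi.

aefoajeaxesuvi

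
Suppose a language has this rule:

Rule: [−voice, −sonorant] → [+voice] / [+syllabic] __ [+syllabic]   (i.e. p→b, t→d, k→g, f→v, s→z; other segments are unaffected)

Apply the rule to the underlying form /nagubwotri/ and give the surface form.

nagubwotri

No segment of /nagubwotri/ meets the structural description of the rule, so the form surfaces unchanged.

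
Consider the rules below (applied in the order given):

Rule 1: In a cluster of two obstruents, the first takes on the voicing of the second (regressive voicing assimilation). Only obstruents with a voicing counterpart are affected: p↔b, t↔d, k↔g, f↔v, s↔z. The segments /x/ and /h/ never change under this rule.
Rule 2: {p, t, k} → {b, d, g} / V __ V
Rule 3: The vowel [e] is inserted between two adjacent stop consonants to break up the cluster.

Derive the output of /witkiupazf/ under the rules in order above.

Rule 1 (regressive voicing assimilation): /z/ precedes the voiceless obstruent /f/, so it devoices to [s] by assimilation. /witkiupazf/ → witkiupasf.
Rule 2 (intervocalic voicing): /p/ is a voiceless stop between vowels /u/ and /a/, so it voices to [b]. /witkiupasf/ → witkiubasf.
Rule 3 (stop-cluster e-epenthesis): /t/ and /k/ form a stop–stop cluster, so [e] is inserted between them. /witkiubasf/ → witekiubasf.

witekiubasf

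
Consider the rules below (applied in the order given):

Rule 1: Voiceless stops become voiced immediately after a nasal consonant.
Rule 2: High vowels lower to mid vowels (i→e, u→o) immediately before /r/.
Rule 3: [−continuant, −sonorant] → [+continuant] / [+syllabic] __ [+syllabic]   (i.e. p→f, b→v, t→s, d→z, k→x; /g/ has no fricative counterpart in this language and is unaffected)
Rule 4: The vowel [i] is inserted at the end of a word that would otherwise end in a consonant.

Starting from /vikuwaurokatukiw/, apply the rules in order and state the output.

vixuwaoroxasuxiwi

Rule 1 (post-nasal voicing): no segment meets the environment; /vikuwaurokatukiw/ is unchanged.
Rule 2 (pre-rhotic lowering): /u/ is a high vowel immediately before /r/, so it lowers to [o]. /vikuwaurokatukiw/ → vikuwaorokatukiw.
Rule 3 (intervocalic spirantization): /k/ is a stop between vowels /i/ and /u/, so it spirantizes to the fricative [x]. /k/ is a stop between vowels /o/ and /a/, so it spirantizes to the fricative [x]. /t/ is a stop between vowels /a/ and /u/, so it spirantizes to the fricative [s]. /k/ is a stop between vowels /u/ and /i/, so it spirantizes to the fricative [x]. /vikuwaorokatukiw/ → vixuwaoroxasuxiw.
Rule 4 (final i-epenthesis): the form ends in the consonant /w/, so [i] is inserted word-finally. /vixuwaoroxasuxiw/ → vixuwaoroxasuxiwi.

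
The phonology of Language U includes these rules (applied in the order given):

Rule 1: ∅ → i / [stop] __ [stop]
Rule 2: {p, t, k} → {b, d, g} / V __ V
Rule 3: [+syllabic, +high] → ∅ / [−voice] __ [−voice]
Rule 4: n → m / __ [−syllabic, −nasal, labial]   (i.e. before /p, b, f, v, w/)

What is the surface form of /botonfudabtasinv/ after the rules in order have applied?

bodomfudabidasimv

Rule 1 (stop-cluster i-epenthesis): /b/ and /t/ form a stop–stop cluster, so [i] is inserted between them. /botonfudabtasinv/ → botonfudabitasinv.
Rule 2 (intervocalic voicing): /t/ is a voiceless stop between vowels /o/ and /o/, so it voices to [d]. /t/ is a voiceless stop between vowels /i/ and /a/, so it voices to [d]. /botonfudabitasinv/ → bodonfudabidasinv.
Rule 3 (high vowel syncope): no segment meets the environment; /bodonfudabidasinv/ is unchanged.
Rule 4 (nasal place assimilation): /n/ precedes the labial consonant /f/, so it assimilates in place to [m]. /n/ precedes the labial consonant /v/, so it assimilates in place to [m]. /bodonfudabidasinv/ → bodomfudabidasimv.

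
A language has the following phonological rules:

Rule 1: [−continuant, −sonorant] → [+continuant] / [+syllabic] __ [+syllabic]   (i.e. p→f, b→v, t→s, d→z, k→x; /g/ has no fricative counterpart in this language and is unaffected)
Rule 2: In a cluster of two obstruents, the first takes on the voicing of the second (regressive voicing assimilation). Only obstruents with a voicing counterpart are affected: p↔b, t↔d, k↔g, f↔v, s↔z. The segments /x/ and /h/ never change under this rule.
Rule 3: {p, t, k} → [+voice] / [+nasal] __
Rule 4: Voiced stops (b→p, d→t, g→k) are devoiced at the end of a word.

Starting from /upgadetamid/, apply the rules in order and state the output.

ubgazesamit

Rule 1 (intervocalic spirantization): /d/ is a stop between vowels /a/ and /e/, so it spirantizes to the fricative [z]. /t/ is a stop between vowels /e/ and /a/, so it spirantizes to the fricative [s]. /upgadetamid/ → upgazesamid.
Rule 2 (regressive voicing assimilation): /p/ precedes the voiced obstruent /g/, so it voices to [b] by assimilation. /upgazesamid/ → ubgazesamid.
Rule 3 (post-nasal voicing): no segment meets the environment; /ubgazesamid/ is unchanged.
Rule 4 (final devoicing): /d/ is a voiced stop in word-final position, so it devoices to [t]. /ubgazesamid/ → ubgazesamit.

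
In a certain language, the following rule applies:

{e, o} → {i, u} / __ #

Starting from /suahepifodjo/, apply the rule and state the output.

Scanning /suahepifodjo/: /e/ at position 5 is not in the conditioning environment; /o/ at position 9 is not in the conditioning environment; /o/ is a mid vowel in word-final position, so it raises to [u].
Result: [suahepifodju].

suahepifodju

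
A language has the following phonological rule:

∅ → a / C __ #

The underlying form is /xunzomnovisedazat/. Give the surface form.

xunzomnovisedazata

the form ends in the consonant /t/, so [a] is inserted word-finally.
Surface form: [xunzomnovisedazata].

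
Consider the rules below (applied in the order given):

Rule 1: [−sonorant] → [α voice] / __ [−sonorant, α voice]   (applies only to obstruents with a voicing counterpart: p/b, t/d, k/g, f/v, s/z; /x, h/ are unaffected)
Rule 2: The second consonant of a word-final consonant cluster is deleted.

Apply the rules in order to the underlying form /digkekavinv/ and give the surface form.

dikkekavin

Rule 1 (regressive voicing assimilation): /g/ precedes the voiceless obstruent /k/, so it devoices to [k] by assimilation. /digkekavinv/ → dikkekavinv.
Rule 2 (final cluster simplification): /v/ is the second consonant of a word-final cluster /nv/, so it deletes. /dikkekavinv/ → dikkekavin.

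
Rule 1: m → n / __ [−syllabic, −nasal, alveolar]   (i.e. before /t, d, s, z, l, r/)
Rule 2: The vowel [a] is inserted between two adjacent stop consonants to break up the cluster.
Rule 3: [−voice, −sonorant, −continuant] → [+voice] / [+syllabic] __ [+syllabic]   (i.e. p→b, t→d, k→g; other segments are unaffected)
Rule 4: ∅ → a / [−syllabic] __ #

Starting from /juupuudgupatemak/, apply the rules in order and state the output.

Rule 1 (nasal place assimilation): no segment meets the environment; /juupuudgupatemak/ is unchanged.
Rule 2 (stop-cluster a-epenthesis): /d/ and /g/ form a stop–stop cluster, so [a] is inserted between them. /juupuudgupatemak/ → juupuudagupatemak.
Rule 3 (intervocalic voicing): /p/ is a voiceless stop between vowels /u/ and /u/, so it voices to [b]. /p/ is a voiceless stop between vowels /u/ and /a/, so it voices to [b]. /t/ is a voiceless stop between vowels /a/ and /e/, so it voices to [d]. /juupuudagupatemak/ → juubuudagubademak.
Rule 4 (final a-epenthesis): the form ends in the consonant /k/, so [a] is inserted word-finally. /juubuudagubademak/ → juubuudagubademaka.

juubuudagubademaka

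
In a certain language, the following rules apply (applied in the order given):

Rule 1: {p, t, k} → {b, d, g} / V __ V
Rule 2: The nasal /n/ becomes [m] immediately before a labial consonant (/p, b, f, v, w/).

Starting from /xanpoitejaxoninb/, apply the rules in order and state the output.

xampoidejaxonimb

Rule 1 (intervocalic voicing): /t/ is a voiceless stop between vowels /i/ and /e/, so it voices to [d]. /xanpoitejaxoninb/ → xanpoidejaxoninb.
Rule 2 (nasal place assimilation): /n/ precedes the labial consonant /p/, so it assimilates in place to [m]. /n/ precedes the labial consonant /b/, so it assimilates in place to [m]. /xanpoidejaxoninb/ → xampoidejaxonimb.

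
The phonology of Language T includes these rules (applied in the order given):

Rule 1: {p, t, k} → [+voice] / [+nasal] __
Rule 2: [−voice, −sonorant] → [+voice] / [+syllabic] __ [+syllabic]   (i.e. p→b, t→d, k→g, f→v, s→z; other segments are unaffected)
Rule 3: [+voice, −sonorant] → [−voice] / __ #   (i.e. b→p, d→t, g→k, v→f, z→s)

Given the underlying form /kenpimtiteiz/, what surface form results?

Rule 1 (post-nasal voicing): /p/ is a voiceless stop immediately after the nasal /n/, so it voices to [b]. /t/ is a voiceless stop immediately after the nasal /m/, so it voices to [d]. /kenpimtiteiz/ → kenbimditeiz.
Rule 2 (intervocalic voicing): /t/ is a voiceless obstruent between vowels /i/ and /e/, so it voices to [d]. /kenbimditeiz/ → kenbimdideiz.
Rule 3 (final devoicing): /z/ is a voiced obstruent in word-final position, so it devoices to [s]. /kenbimdideiz/ → kenbimdideis.

kenbimdideis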